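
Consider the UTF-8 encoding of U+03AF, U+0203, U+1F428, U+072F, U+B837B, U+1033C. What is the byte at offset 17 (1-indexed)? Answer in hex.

1-indexed offset 17 is 0-indexed offset 16.
U+03AF → 2-byte form CE AF at offsets 0–1.
U+0203 → 2-byte form C8 83 at offsets 2–3.
U+1F428 → 4-byte form F0 9F 90 A8 at offsets 4–7.
U+072F → 2-byte form DC AF at offsets 8–9.
U+B837B → 4-byte form F2 B8 8D BB at offsets 10–13.
U+1033C → 4-byte form F0 90 8C BC at offsets 14–17.
Offset 16 falls in char 6's range; it's byte 3 of F0 90 8C BC = 0x8C.

0x8C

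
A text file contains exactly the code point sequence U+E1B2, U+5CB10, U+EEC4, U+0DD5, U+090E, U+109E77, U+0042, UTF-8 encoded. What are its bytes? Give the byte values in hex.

U+E1B2: 3-byte form → EE 86 B2.
U+5CB10: 4-byte form → F1 9C AC 90.
U+EEC4: 3-byte form → EE BB 84.
U+0DD5: 3-byte form → E0 B7 95.
U+090E: 3-byte form → E0 A4 8E.
U+109E77: 4-byte form → F4 89 B9 B7.
U+0042: 1-byte form → 42.
Concatenated (21 bytes): EE 86 B2 F1 9C AC 90 EE BB 84 E0 B7 95 E0 A4 8E F4 89 B9 B7 42.

EE 86 B2 F1 9C AC 90 EE BB 84 E0 B7 95 E0 A4 8E F4 89 B9 B7 42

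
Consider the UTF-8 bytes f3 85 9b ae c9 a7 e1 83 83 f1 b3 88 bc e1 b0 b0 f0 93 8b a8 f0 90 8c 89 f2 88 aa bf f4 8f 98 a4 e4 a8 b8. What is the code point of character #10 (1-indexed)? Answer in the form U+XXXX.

Offset 0: leading byte 0xF3 = 11110011 → 4-byte char #1 = F3 85 9B AE.
Offset 4: leading byte 0xC9 = 11001001 → 2-byte char #2 = C9 A7.
Offset 6: leading byte 0xE1 = 11100001 → 3-byte char #3 = E1 83 83.
Offset 9: leading byte 0xF1 = 11110001 → 4-byte char #4 = F1 B3 88 BC.
Offset 13: leading byte 0xE1 = 11100001 → 3-byte char #5 = E1 B0 B0.
Offset 16: leading byte 0xF0 = 11110000 → 4-byte char #6 = F0 93 8B A8.
Offset 20: leading byte 0xF0 = 11110000 → 4-byte char #7 = F0 90 8C 89.
Offset 24: leading byte 0xF2 = 11110010 → 4-byte char #8 = F2 88 AA BF.
Offset 28: leading byte 0xF4 = 11110100 → 4-byte char #9 = F4 8F 98 A4.
Offset 32: leading byte 0xE4 = 11100100 → 3-byte char #10 = E4 A8 B8.
Leading byte 0xE4 = 11100100 matches 1110xxxx → 3-byte sequence.
Byte 1: 0xE4 = 11100100, payload 0100 (4 bits).
Byte 2: 0xA8 = 10101000 (10xxxxxx ✓), payload 101000.
Byte 3: 0xB8 = 10111000 (10xxxxxx ✓), payload 111000.
Concatenate: 0100101000111000 = 0x4A38 (16 bits → U+4A38).

U+4A38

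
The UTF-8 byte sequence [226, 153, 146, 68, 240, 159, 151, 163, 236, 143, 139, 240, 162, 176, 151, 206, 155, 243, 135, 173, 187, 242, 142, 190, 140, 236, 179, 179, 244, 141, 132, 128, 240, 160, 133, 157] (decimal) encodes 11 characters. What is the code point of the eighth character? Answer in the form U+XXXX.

U+8EF8C

Offset 0: leading byte 0xE2 = 11100010 → 3-byte char #1 = E2 99 92.
Offset 3: leading byte 0x44 = 01000100 → 1-byte char #2 = 44.
Offset 4: leading byte 0xF0 = 11110000 → 4-byte char #3 = F0 9F 97 A3.
Offset 8: leading byte 0xEC = 11101100 → 3-byte char #4 = EC 8F 8B.
Offset 11: leading byte 0xF0 = 11110000 → 4-byte char #5 = F0 A2 B0 97.
Offset 15: leading byte 0xCE = 11001110 → 2-byte char #6 = CE 9B.
Offset 17: leading byte 0xF3 = 11110011 → 4-byte char #7 = F3 87 AD BB.
Offset 21: leading byte 0xF2 = 11110010 → 4-byte char #8 = F2 8E BE 8C.
Leading byte 0xF2 = 11110010 matches 11110xxx → 4-byte sequence.
Byte 1: 0xF2 = 11110010, payload 010 (3 bits).
Byte 2: 0x8E = 10001110 (10xxxxxx ✓), payload 001110.
Byte 3: 0xBE = 10111110 (10xxxxxx ✓), payload 111110.
Byte 4: 0x8C = 10001100 (10xxxxxx ✓), payload 001100.
Concatenate: 010001110111110001100 = 0x8EF8C (21 bits → U+8EF8C).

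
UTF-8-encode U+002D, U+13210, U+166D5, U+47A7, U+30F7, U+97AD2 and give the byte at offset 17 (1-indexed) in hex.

0x97

1-indexed offset 17 is 0-indexed offset 16.
U+002D → 1-byte form 2D at offsets 0–0.
U+13210 → 4-byte form F0 93 88 90 at offsets 1–4.
U+166D5 → 4-byte form F0 96 9B 95 at offsets 5–8.
U+47A7 → 3-byte form E4 9E A7 at offsets 9–11.
U+30F7 → 3-byte form E3 83 B7 at offsets 12–14.
U+97AD2 → 4-byte form F2 97 AB 92 at offsets 15–18.
Offset 16 falls in char 6's range; it's byte 2 of F2 97 AB 92 = 0x97.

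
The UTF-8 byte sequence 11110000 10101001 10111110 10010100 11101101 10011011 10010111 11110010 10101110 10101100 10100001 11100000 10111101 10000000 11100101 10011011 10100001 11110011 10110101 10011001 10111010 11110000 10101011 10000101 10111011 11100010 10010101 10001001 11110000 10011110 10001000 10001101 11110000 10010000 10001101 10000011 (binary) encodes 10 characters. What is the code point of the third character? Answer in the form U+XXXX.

Offset 0: leading byte 0xF0 = 11110000 → 4-byte char #1 = F0 A9 BE 94.
Offset 4: leading byte 0xED = 11101101 → 3-byte char #2 = ED 9B 97.
Offset 7: leading byte 0xF2 = 11110010 → 4-byte char #3 = F2 AE AC A1.
Leading byte 0xF2 = 11110010 matches 11110xxx → 4-byte sequence.
Byte 1: 0xF2 = 11110010, payload 010 (3 bits).
Byte 2: 0xAE = 10101110 (10xxxxxx ✓), payload 101110.
Byte 3: 0xAC = 10101100 (10xxxxxx ✓), payload 101100.
Byte 4: 0xA1 = 10100001 (10xxxxxx ✓), payload 100001.
Concatenate: 010101110101100100001 = 0xAEB21 (21 bits → U+AEB21).

U+AEB21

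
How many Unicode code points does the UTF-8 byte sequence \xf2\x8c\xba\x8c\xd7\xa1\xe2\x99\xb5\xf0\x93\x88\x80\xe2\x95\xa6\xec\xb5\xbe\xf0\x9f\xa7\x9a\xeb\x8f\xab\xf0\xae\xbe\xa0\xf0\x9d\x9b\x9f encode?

Byte at offset 0: 0xF2 = 11110010 → 4-byte char (#1). Advance 4.
Byte at offset 4: 0xD7 = 11010111 → 2-byte char (#2). Advance 2.
Byte at offset 6: 0xE2 = 11100010 → 3-byte char (#3). Advance 3.
Byte at offset 9: 0xF0 = 11110000 → 4-byte char (#4). Advance 4.
Byte at offset 13: 0xE2 = 11100010 → 3-byte char (#5). Advance 3.
Byte at offset 16: 0xEC = 11101100 → 3-byte char (#6). Advance 3.
Byte at offset 19: 0xF0 = 11110000 → 4-byte char (#7). Advance 4.
Byte at offset 23: 0xEB = 11101011 → 3-byte char (#8). Advance 3.
Byte at offset 26: 0xF0 = 11110000 → 4-byte char (#9). Advance 4.
Byte at offset 30: 0xF0 = 11110000 → 4-byte char (#10). Advance 4.
Reached end at offset 34 after 10 code points.

10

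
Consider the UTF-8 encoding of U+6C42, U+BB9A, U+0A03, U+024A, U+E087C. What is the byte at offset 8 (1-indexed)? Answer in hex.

0xA8

1-indexed offset 8 is 0-indexed offset 7.
U+6C42 → 3-byte form E6 B1 82 at offsets 0–2.
U+BB9A → 3-byte form EB AE 9A at offsets 3–5.
U+0A03 → 3-byte form E0 A8 83 at offsets 6–8.
Offset 7 falls in char 3's range; it's byte 2 of E0 A8 83 = 0xA8.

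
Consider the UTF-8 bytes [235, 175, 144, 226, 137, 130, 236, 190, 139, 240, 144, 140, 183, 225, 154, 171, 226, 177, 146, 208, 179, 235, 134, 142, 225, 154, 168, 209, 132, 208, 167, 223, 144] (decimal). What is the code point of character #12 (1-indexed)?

Offset 0: leading byte 0xEB = 11101011 → 3-byte char #1 = EB AF 90.
Offset 3: leading byte 0xE2 = 11100010 → 3-byte char #2 = E2 89 82.
Offset 6: leading byte 0xEC = 11101100 → 3-byte char #3 = EC BE 8B.
Offset 9: leading byte 0xF0 = 11110000 → 4-byte char #4 = F0 90 8C B7.
Offset 13: leading byte 0xE1 = 11100001 → 3-byte char #5 = E1 9A AB.
Offset 16: leading byte 0xE2 = 11100010 → 3-byte char #6 = E2 B1 92.
Offset 19: leading byte 0xD0 = 11010000 → 2-byte char #7 = D0 B3.
Offset 21: leading byte 0xEB = 11101011 → 3-byte char #8 = EB 86 8E.
Offset 24: leading byte 0xE1 = 11100001 → 3-byte char #9 = E1 9A A8.
Offset 27: leading byte 0xD1 = 11010001 → 2-byte char #10 = D1 84.
Offset 29: leading byte 0xD0 = 11010000 → 2-byte char #11 = D0 A7.
Offset 31: leading byte 0xDF = 11011111 → 2-byte char #12 = DF 90.
Leading byte 0xDF = 11011111 matches 110xxxxx → 2-byte sequence.
Byte 1: 0xDF = 11011111, payload 11111 (5 bits).
Byte 2: 0x90 = 10010000 (10xxxxxx ✓), payload 010000.
Concatenate: 11111010000 = 0x7D0 (11 bits → U+07D0).

U+07D0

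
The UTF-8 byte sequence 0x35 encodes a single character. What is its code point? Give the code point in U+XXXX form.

U+0035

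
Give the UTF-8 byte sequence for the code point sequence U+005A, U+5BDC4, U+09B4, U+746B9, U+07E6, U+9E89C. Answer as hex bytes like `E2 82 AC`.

U+005A: 1-byte form → 5A.
U+5BDC4: 4-byte form → F1 9B B7 84.
U+09B4: 3-byte form → E0 A6 B4.
U+746B9: 4-byte form → F1 B4 9A B9.
U+07E6: 2-byte form → DF A6.
U+9E89C: 4-byte form → F2 9E A2 9C.
Concatenated (18 bytes): 5A F1 9B B7 84 E0 A6 B4 F1 B4 9A B9 DF A6 F2 9E A2 9C.

5A F1 9B B7 84 E0 A6 B4 F1 B4 9A B9 DF A6 F2 9E A2 9C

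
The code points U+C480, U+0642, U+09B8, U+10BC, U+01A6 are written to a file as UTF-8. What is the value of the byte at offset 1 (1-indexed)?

1-indexed offset 1 is 0-indexed offset 0.
U+C480 → 3-byte form EC 92 80 at offsets 0–2.
Offset 0 falls in char 1's range; it's byte 1 of EC 92 80 = 0xEC.

0xEC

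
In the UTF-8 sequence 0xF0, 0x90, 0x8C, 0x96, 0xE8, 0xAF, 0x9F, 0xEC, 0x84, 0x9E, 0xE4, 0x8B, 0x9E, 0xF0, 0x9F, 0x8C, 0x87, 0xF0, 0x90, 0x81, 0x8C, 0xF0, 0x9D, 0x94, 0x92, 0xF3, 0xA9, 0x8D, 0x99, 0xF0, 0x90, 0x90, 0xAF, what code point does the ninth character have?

Offset 0: leading byte 0xF0 = 11110000 → 4-byte char #1 = F0 90 8C 96.
Offset 4: leading byte 0xE8 = 11101000 → 3-byte char #2 = E8 AF 9F.
Offset 7: leading byte 0xEC = 11101100 → 3-byte char #3 = EC 84 9E.
Offset 10: leading byte 0xE4 = 11100100 → 3-byte char #4 = E4 8B 9E.
Offset 13: leading byte 0xF0 = 11110000 → 4-byte char #5 = F0 9F 8C 87.
Offset 17: leading byte 0xF0 = 11110000 → 4-byte char #6 = F0 90 81 8C.
Offset 21: leading byte 0xF0 = 11110000 → 4-byte char #7 = F0 9D 94 92.
Offset 25: leading byte 0xF3 = 11110011 → 4-byte char #8 = F3 A9 8D 99.
Offset 29: leading byte 0xF0 = 11110000 → 4-byte char #9 = F0 90 90 AF.
Leading byte 0xF0 = 11110000 matches 11110xxx → 4-byte sequence.
Byte 1: 0xF0 = 11110000, payload 000 (3 bits).
Byte 2: 0x90 = 10010000 (10xxxxxx ✓), payload 010000.
Byte 3: 0x90 = 10010000 (10xxxxxx ✓), payload 010000.
Byte 4: 0xAF = 10101111 (10xxxxxx ✓), payload 101111.
Concatenate: 000010000010000101111 = 0x1042F (21 bits → U+1042F).

U+1042F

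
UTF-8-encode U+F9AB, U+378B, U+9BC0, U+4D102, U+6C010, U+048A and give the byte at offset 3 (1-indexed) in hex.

1-indexed offset 3 is 0-indexed offset 2.
U+F9AB → 3-byte form EF A6 AB at offsets 0–2.
Offset 2 falls in char 1's range; it's byte 3 of EF A6 AB = 0xAB.

0xAB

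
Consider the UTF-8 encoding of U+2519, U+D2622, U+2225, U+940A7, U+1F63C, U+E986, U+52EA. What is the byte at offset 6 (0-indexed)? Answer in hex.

U+2519 → 3-byte form E2 94 99 at offsets 0–2.
U+D2622 → 4-byte form F3 92 98 A2 at offsets 3–6.
Offset 6 falls in char 2's range; it's byte 4 of F3 92 98 A2 = 0xA2.

0xA2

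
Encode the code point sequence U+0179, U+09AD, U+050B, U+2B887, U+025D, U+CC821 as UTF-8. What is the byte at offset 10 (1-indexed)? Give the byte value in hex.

0xA2

1-indexed offset 10 is 0-indexed offset 9.
U+0179 → 2-byte form C5 B9 at offsets 0–1.
U+09AD → 3-byte form E0 A6 AD at offsets 2–4.
U+050B → 2-byte form D4 8B at offsets 5–6.
U+2B887 → 4-byte form F0 AB A2 87 at offsets 7–10.
Offset 9 falls in char 4's range; it's byte 3 of F0 AB A2 87 = 0xA2.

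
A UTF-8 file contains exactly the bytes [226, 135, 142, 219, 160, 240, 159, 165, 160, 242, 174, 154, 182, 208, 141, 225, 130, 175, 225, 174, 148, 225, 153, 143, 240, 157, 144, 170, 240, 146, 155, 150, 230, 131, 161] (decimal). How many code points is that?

11

Byte at offset 0: 0xE2 = 11100010 → 3-byte char (#1). Advance 3.
Byte at offset 3: 0xDB = 11011011 → 2-byte char (#2). Advance 2.
Byte at offset 5: 0xF0 = 11110000 → 4-byte char (#3). Advance 4.
Byte at offset 9: 0xF2 = 11110010 → 4-byte char (#4). Advance 4.
Byte at offset 13: 0xD0 = 11010000 → 2-byte char (#5). Advance 2.
Byte at offset 15: 0xE1 = 11100001 → 3-byte char (#6). Advance 3.
Byte at offset 18: 0xE1 = 11100001 → 3-byte char (#7). Advance 3.
Byte at offset 21: 0xE1 = 11100001 → 3-byte char (#8). Advance 3.
Byte at offset 24: 0xF0 = 11110000 → 4-byte char (#9). Advance 4.
Byte at offset 28: 0xF0 = 11110000 → 4-byte char (#10). Advance 4.
Byte at offset 32: 0xE6 = 11100110 → 3-byte char (#11). Advance 3.
Reached end at offset 35 after 11 code points.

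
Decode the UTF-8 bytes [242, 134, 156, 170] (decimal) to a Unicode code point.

Leading byte 0xF2 = 11110010 matches 11110xxx → 4-byte sequence.
Byte 1: 0xF2 = 11110010, payload 010 (3 bits).
Byte 2: 0x86 = 10000110 (10xxxxxx ✓), payload 000110.
Byte 3: 0x9C = 10011100 (10xxxxxx ✓), payload 011100.
Byte 4: 0xAA = 10101010 (10xxxxxx ✓), payload 101010.
Concatenate: 010000110011100101010 = 0x8672A (21 bits → U+8672A).

U+8672A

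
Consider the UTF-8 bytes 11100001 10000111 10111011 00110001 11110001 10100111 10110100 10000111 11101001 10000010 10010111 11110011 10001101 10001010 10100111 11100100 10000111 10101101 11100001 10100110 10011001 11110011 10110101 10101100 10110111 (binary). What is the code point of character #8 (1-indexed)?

U+F5B37

Offset 0: leading byte 0xE1 = 11100001 → 3-byte char #1 = E1 87 BB.
Offset 3: leading byte 0x31 = 00110001 → 1-byte char #2 = 31.
Offset 4: leading byte 0xF1 = 11110001 → 4-byte char #3 = F1 A7 B4 87.
Offset 8: leading byte 0xE9 = 11101001 → 3-byte char #4 = E9 82 97.
Offset 11: leading byte 0xF3 = 11110011 → 4-byte char #5 = F3 8D 8A A7.
Offset 15: leading byte 0xE4 = 11100100 → 3-byte char #6 = E4 87 AD.
Offset 18: leading byte 0xE1 = 11100001 → 3-byte char #7 = E1 A6 99.
Offset 21: leading byte 0xF3 = 11110011 → 4-byte char #8 = F3 B5 AC B7.
Leading byte 0xF3 = 11110011 matches 11110xxx → 4-byte sequence.
Byte 1: 0xF3 = 11110011, payload 011 (3 bits).
Byte 2: 0xB5 = 10110101 (10xxxxxx ✓), payload 110101.
Byte 3: 0xAC = 10101100 (10xxxxxx ✓), payload 101100.
Byte 4: 0xB7 = 10110111 (10xxxxxx ✓), payload 110111.
Concatenate: 011110101101100110111 = 0xF5B37 (21 bits → U+F5B37).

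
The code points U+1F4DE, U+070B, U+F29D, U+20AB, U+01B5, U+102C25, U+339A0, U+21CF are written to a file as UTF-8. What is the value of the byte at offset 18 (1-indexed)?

1-indexed offset 18 is 0-indexed offset 17.
U+1F4DE → 4-byte form F0 9F 93 9E at offsets 0–3.
U+070B → 2-byte form DC 8B at offsets 4–5.
U+F29D → 3-byte form EF 8A 9D at offsets 6–8.
U+20AB → 3-byte form E2 82 AB at offsets 9–11.
U+01B5 → 2-byte form C6 B5 at offsets 12–13.
U+102C25 → 4-byte form F4 82 B0 A5 at offsets 14–17.
Offset 17 falls in char 6's range; it's byte 4 of F4 82 B0 A5 = 0xA5.

0xA5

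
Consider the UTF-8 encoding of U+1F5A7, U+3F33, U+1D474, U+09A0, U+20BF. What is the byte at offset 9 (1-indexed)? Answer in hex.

0x9D

1-indexed offset 9 is 0-indexed offset 8.
U+1F5A7 → 4-byte form F0 9F 96 A7 at offsets 0–3.
U+3F33 → 3-byte form E3 BC B3 at offsets 4–6.
U+1D474 → 4-byte form F0 9D 91 B4 at offsets 7–10.
Offset 8 falls in char 3's range; it's byte 2 of F0 9D 91 B4 = 0x9D.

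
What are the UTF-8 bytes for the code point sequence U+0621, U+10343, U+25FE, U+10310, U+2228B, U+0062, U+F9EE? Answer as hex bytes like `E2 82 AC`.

U+0621: 2-byte form → D8 A1.
U+10343: 4-byte form → F0 90 8D 83.
U+25FE: 3-byte form → E2 97 BE.
U+10310: 4-byte form → F0 90 8C 90.
U+2228B: 4-byte form → F0 A2 8A 8B.
U+0062: 1-byte form → 62.
U+F9EE: 3-byte form → EF A7 AE.
Concatenated (21 bytes): D8 A1 F0 90 8D 83 E2 97 BE F0 90 8C 90 F0 A2 8A 8B 62 EF A7 AE.

D8 A1 F0 90 8D 83 E2 97 BE F0 90 8C 90 F0 A2 8A 8B 62 EF A7 AE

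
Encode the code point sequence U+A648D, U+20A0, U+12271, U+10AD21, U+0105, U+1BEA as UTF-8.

F2 A6 92 8D E2 82 A0 F0 92 89 B1 F4 8A B4 A1 C4 85 E1 AF AA

U+A648D: 4-byte form → F2 A6 92 8D.
U+20A0: 3-byte form → E2 82 A0.
U+12271: 4-byte form → F0 92 89 B1.
U+10AD21: 4-byte form → F4 8A B4 A1.
U+0105: 2-byte form → C4 85.
U+1BEA: 3-byte form → E1 AF AA.
Concatenated (20 bytes): F2 A6 92 8D E2 82 A0 F0 92 89 B1 F4 8A B4 A1 C4 85 E1 AF AA.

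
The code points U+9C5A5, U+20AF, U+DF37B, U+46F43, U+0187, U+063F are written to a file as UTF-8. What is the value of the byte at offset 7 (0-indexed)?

0xF3

U+9C5A5 → 4-byte form F2 9C 96 A5 at offsets 0–3.
U+20AF → 3-byte form E2 82 AF at offsets 4–6.
U+DF37B → 4-byte form F3 9F 8D BB at offsets 7–10.
Offset 7 falls in char 3's range; it's byte 1 of F3 9F 8D BB = 0xF3.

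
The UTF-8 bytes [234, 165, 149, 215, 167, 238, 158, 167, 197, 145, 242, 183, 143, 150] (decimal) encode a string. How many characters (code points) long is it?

Byte at offset 0: 0xEA = 11101010 → 3-byte char (#1). Advance 3.
Byte at offset 3: 0xD7 = 11010111 → 2-byte char (#2). Advance 2.
Byte at offset 5: 0xEE = 11101110 → 3-byte char (#3). Advance 3.
Byte at offset 8: 0xC5 = 11000101 → 2-byte char (#4). Advance 2.
Byte at offset 10: 0xF2 = 11110010 → 4-byte char (#5). Advance 4.
Reached end at offset 14 after 5 code points.

5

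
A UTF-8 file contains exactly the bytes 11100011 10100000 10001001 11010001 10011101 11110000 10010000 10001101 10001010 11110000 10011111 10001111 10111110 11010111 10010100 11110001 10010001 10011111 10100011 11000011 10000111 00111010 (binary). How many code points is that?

Byte at offset 0: 0xE3 = 11100011 → 3-byte char (#1). Advance 3.
Byte at offset 3: 0xD1 = 11010001 → 2-byte char (#2). Advance 2.
Byte at offset 5: 0xF0 = 11110000 → 4-byte char (#3). Advance 4.
Byte at offset 9: 0xF0 = 11110000 → 4-byte char (#4). Advance 4.
Byte at offset 13: 0xD7 = 11010111 → 2-byte char (#5). Advance 2.
Byte at offset 15: 0xF1 = 11110001 → 4-byte char (#6). Advance 4.
Byte at offset 19: 0xC3 = 11000011 → 2-byte char (#7). Advance 2.
Byte at offset 21: 0x3A = 00111010 → 1-byte char (#8). Advance 1.
Reached end at offset 22 after 8 code points.

8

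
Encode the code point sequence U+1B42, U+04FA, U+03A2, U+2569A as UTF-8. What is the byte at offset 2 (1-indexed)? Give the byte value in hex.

0xAD

1-indexed offset 2 is 0-indexed offset 1.
U+1B42 → 3-byte form E1 AD 82 at offsets 0–2.
Offset 1 falls in char 1's range; it's byte 2 of E1 AD 82 = 0xAD.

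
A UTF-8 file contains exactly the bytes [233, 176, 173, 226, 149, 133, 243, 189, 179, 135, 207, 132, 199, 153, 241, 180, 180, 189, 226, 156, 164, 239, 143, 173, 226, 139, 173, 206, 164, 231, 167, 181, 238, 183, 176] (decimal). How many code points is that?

Byte at offset 0: 0xE9 = 11101001 → 3-byte char (#1). Advance 3.
Byte at offset 3: 0xE2 = 11100010 → 3-byte char (#2). Advance 3.
Byte at offset 6: 0xF3 = 11110011 → 4-byte char (#3). Advance 4.
Byte at offset 10: 0xCF = 11001111 → 2-byte char (#4). Advance 2.
Byte at offset 12: 0xC7 = 11000111 → 2-byte char (#5). Advance 2.
Byte at offset 14: 0xF1 = 11110001 → 4-byte char (#6). Advance 4.
Byte at offset 18: 0xE2 = 11100010 → 3-byte char (#7). Advance 3.
Byte at offset 21: 0xEF = 11101111 → 3-byte char (#8). Advance 3.
Byte at offset 24: 0xE2 = 11100010 → 3-byte char (#9). Advance 3.
Byte at offset 27: 0xCE = 11001110 → 2-byte char (#10). Advance 2.
Byte at offset 29: 0xE7 = 11100111 → 3-byte char (#11). Advance 3.
Byte at offset 32: 0xEE = 11101110 → 3-byte char (#12). Advance 3.
Reached end at offset 35 after 12 code points.

12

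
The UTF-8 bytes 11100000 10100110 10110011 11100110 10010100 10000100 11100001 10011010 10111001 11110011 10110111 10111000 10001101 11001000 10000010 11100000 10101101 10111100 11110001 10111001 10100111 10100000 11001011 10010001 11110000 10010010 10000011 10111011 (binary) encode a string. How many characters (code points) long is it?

Byte at offset 0: 0xE0 = 11100000 → 3-byte char (#1). Advance 3.
Byte at offset 3: 0xE6 = 11100110 → 3-byte char (#2). Advance 3.
Byte at offset 6: 0xE1 = 11100001 → 3-byte char (#3). Advance 3.
Byte at offset 9: 0xF3 = 11110011 → 4-byte char (#4). Advance 4.
Byte at offset 13: 0xC8 = 11001000 → 2-byte char (#5). Advance 2.
Byte at offset 15: 0xE0 = 11100000 → 3-byte char (#6). Advance 3.
Byte at offset 18: 0xF1 = 11110001 → 4-byte char (#7). Advance 4.
Byte at offset 22: 0xCB = 11001011 → 2-byte char (#8). Advance 2.
Byte at offset 24: 0xF0 = 11110000 → 4-byte char (#9). Advance 4.
Reached end at offset 28 after 9 code points.

9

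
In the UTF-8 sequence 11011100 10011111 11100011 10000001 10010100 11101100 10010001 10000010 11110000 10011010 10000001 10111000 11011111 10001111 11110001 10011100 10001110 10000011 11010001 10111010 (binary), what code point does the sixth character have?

Offset 0: leading byte 0xDC = 11011100 → 2-byte char #1 = DC 9F.
Offset 2: leading byte 0xE3 = 11100011 → 3-byte char #2 = E3 81 94.
Offset 5: leading byte 0xEC = 11101100 → 3-byte char #3 = EC 91 82.
Offset 8: leading byte 0xF0 = 11110000 → 4-byte char #4 = F0 9A 81 B8.
Offset 12: leading byte 0xDF = 11011111 → 2-byte char #5 = DF 8F.
Offset 14: leading byte 0xF1 = 11110001 → 4-byte char #6 = F1 9C 8E 83.
Leading byte 0xF1 = 11110001 matches 11110xxx → 4-byte sequence.
Byte 1: 0xF1 = 11110001, payload 001 (3 bits).
Byte 2: 0x9C = 10011100 (10xxxxxx ✓), payload 011100.
Byte 3: 0x8E = 10001110 (10xxxxxx ✓), payload 001110.
Byte 4: 0x83 = 10000011 (10xxxxxx ✓), payload 000011.
Concatenate: 001011100001110000011 = 0x5C383 (21 bits → U+5C383).

U+5C383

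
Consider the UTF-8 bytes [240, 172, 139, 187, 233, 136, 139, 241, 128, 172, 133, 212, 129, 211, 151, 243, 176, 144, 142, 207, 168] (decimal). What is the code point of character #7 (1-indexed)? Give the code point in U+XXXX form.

U+03E8

Offset 0: leading byte 0xF0 = 11110000 → 4-byte char #1 = F0 AC 8B BB.
Offset 4: leading byte 0xE9 = 11101001 → 3-byte char #2 = E9 88 8B.
Offset 7: leading byte 0xF1 = 11110001 → 4-byte char #3 = F1 80 AC 85.
Offset 11: leading byte 0xD4 = 11010100 → 2-byte char #4 = D4 81.
Offset 13: leading byte 0xD3 = 11010011 → 2-byte char #5 = D3 97.
Offset 15: leading byte 0xF3 = 11110011 → 4-byte char #6 = F3 B0 90 8E.
Offset 19: leading byte 0xCF = 11001111 → 2-byte char #7 = CF A8.
Leading byte 0xCF = 11001111 matches 110xxxxx → 2-byte sequence.
Byte 1: 0xCF = 11001111, payload 01111 (5 bits).
Byte 2: 0xA8 = 10101000 (10xxxxxx ✓), payload 101000.
Concatenate: 01111101000 = 0x3E8 (11 bits → U+03E8).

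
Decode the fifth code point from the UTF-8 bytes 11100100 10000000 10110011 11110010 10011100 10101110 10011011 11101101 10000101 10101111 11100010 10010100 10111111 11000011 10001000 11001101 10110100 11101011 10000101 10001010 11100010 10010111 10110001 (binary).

U+00C8

Offset 0: leading byte 0xE4 = 11100100 → 3-byte char #1 = E4 80 B3.
Offset 3: leading byte 0xF2 = 11110010 → 4-byte char #2 = F2 9C AE 9B.
Offset 7: leading byte 0xED = 11101101 → 3-byte char #3 = ED 85 AF.
Offset 10: leading byte 0xE2 = 11100010 → 3-byte char #4 = E2 94 BF.
Offset 13: leading byte 0xC3 = 11000011 → 2-byte char #5 = C3 88.
Leading byte 0xC3 = 11000011 matches 110xxxxx → 2-byte sequence.
Byte 1: 0xC3 = 11000011, payload 00011 (5 bits).
Byte 2: 0x88 = 10001000 (10xxxxxx ✓), payload 001000.
Concatenate: 00011001000 = 0xC8 (11 bits → U+00C8).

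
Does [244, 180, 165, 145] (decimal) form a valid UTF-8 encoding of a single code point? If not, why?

invalid (encodes a value above U+10FFFF)

Leading byte 0xF4 = 11110100 → 4-byte form.
Payload = 0x134951, which exceeds U+10FFFF, the maximum Unicode code point. (Leading bytes F5–FF, or F4 followed by ≥ 0x90, are invalid.)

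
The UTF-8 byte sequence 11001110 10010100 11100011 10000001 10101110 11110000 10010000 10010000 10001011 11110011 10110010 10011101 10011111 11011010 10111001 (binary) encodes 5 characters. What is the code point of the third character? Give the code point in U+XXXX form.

Offset 0: leading byte 0xCE = 11001110 → 2-byte char #1 = CE 94.
Offset 2: leading byte 0xE3 = 11100011 → 3-byte char #2 = E3 81 AE.
Offset 5: leading byte 0xF0 = 11110000 → 4-byte char #3 = F0 90 90 8B.
Leading byte 0xF0 = 11110000 matches 11110xxx → 4-byte sequence.
Byte 1: 0xF0 = 11110000, payload 000 (3 bits).
Byte 2: 0x90 = 10010000 (10xxxxxx ✓), payload 010000.
Byte 3: 0x90 = 10010000 (10xxxxxx ✓), payload 010000.
Byte 4: 0x8B = 10001011 (10xxxxxx ✓), payload 001011.
Concatenate: 000010000010000001011 = 0x1040B (21 bits → U+1040B).

U+1040B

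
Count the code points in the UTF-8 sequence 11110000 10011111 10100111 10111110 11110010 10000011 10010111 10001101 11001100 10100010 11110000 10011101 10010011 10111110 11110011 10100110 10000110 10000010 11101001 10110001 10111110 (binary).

Byte at offset 0: 0xF0 = 11110000 → 4-byte char (#1). Advance 4.
Byte at offset 4: 0xF2 = 11110010 → 4-byte char (#2). Advance 4.
Byte at offset 8: 0xCC = 11001100 → 2-byte char (#3). Advance 2.
Byte at offset 10: 0xF0 = 11110000 → 4-byte char (#4). Advance 4.
Byte at offset 14: 0xF3 = 11110011 → 4-byte char (#5). Advance 4.
Byte at offset 18: 0xE9 = 11101001 → 3-byte char (#6). Advance 3.
Reached end at offset 21 after 6 code points.

6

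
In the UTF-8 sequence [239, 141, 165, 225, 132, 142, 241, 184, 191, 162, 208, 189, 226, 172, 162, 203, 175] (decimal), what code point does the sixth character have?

Offset 0: leading byte 0xEF = 11101111 → 3-byte char #1 = EF 8D A5.
Offset 3: leading byte 0xE1 = 11100001 → 3-byte char #2 = E1 84 8E.
Offset 6: leading byte 0xF1 = 11110001 → 4-byte char #3 = F1 B8 BF A2.
Offset 10: leading byte 0xD0 = 11010000 → 2-byte char #4 = D0 BD.
Offset 12: leading byte 0xE2 = 11100010 → 3-byte char #5 = E2 AC A2.
Offset 15: leading byte 0xCB = 11001011 → 2-byte char #6 = CB AF.
Leading byte 0xCB = 11001011 matches 110xxxxx → 2-byte sequence.
Byte 1: 0xCB = 11001011, payload 01011 (5 bits).
Byte 2: 0xAF = 10101111 (10xxxxxx ✓), payload 101111.
Concatenate: 01011101111 = 0x2EF (11 bits → U+02EF).

U+02EF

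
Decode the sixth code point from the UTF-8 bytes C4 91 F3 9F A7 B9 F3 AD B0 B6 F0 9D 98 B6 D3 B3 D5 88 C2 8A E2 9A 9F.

Offset 0: leading byte 0xC4 = 11000100 → 2-byte char #1 = C4 91.
Offset 2: leading byte 0xF3 = 11110011 → 4-byte char #2 = F3 9F A7 B9.
Offset 6: leading byte 0xF3 = 11110011 → 4-byte char #3 = F3 AD B0 B6.
Offset 10: leading byte 0xF0 = 11110000 → 4-byte char #4 = F0 9D 98 B6.
Offset 14: leading byte 0xD3 = 11010011 → 2-byte char #5 = D3 B3.
Offset 16: leading byte 0xD5 = 11010101 → 2-byte char #6 = D5 88.
Leading byte 0xD5 = 11010101 matches 110xxxxx → 2-byte sequence.
Byte 1: 0xD5 = 11010101, payload 10101 (5 bits).
Byte 2: 0x88 = 10001000 (10xxxxxx ✓), payload 001000.
Concatenate: 10101001000 = 0x548 (11 bits → U+0548).

U+0548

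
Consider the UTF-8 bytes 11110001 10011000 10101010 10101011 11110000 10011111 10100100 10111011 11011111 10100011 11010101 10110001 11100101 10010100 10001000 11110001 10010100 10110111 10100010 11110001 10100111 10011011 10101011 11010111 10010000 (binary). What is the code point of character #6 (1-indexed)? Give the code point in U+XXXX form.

Offset 0: leading byte 0xF1 = 11110001 → 4-byte char #1 = F1 98 AA AB.
Offset 4: leading byte 0xF0 = 11110000 → 4-byte char #2 = F0 9F A4 BB.
Offset 8: leading byte 0xDF = 11011111 → 2-byte char #3 = DF A3.
Offset 10: leading byte 0xD5 = 11010101 → 2-byte char #4 = D5 B1.
Offset 12: leading byte 0xE5 = 11100101 → 3-byte char #5 = E5 94 88.
Offset 15: leading byte 0xF1 = 11110001 → 4-byte char #6 = F1 94 B7 A2.
Leading byte 0xF1 = 11110001 matches 11110xxx → 4-byte sequence.
Byte 1: 0xF1 = 11110001, payload 001 (3 bits).
Byte 2: 0x94 = 10010100 (10xxxxxx ✓), payload 010100.
Byte 3: 0xB7 = 10110111 (10xxxxxx ✓), payload 110111.
Byte 4: 0xA2 = 10100010 (10xxxxxx ✓), payload 100010.
Concatenate: 001010100110111100010 = 0x54DE2 (21 bits → U+54DE2).

U+54DE2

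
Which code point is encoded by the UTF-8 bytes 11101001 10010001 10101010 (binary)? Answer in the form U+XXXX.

Leading byte 0xE9 = 11101001 matches 1110xxxx → 3-byte sequence.
Byte 1: 0xE9 = 11101001, payload 1001 (4 bits).
Byte 2: 0x91 = 10010001 (10xxxxxx ✓), payload 010001.
Byte 3: 0xAA = 10101010 (10xxxxxx ✓), payload 101010.
Concatenate: 1001010001101010 = 0x946A (16 bits → U+946A).

U+946A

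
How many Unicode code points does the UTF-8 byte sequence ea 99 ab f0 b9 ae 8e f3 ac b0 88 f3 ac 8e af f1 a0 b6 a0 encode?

5

Byte at offset 0: 0xEA = 11101010 → 3-byte char (#1). Advance 3.
Byte at offset 3: 0xF0 = 11110000 → 4-byte char (#2). Advance 4.
Byte at offset 7: 0xF3 = 11110011 → 4-byte char (#3). Advance 4.
Byte at offset 11: 0xF3 = 11110011 → 4-byte char (#4). Advance 4.
Byte at offset 15: 0xF1 = 11110001 → 4-byte char (#5). Advance 4.
Reached end at offset 19 after 5 code points.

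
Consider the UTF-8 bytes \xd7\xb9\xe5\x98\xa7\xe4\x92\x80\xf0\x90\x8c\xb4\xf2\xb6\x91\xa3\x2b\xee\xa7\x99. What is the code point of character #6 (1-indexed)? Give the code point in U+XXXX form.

U+002B

Offset 0: leading byte 0xD7 = 11010111 → 2-byte char #1 = D7 B9.
Offset 2: leading byte 0xE5 = 11100101 → 3-byte char #2 = E5 98 A7.
Offset 5: leading byte 0xE4 = 11100100 → 3-byte char #3 = E4 92 80.
Offset 8: leading byte 0xF0 = 11110000 → 4-byte char #4 = F0 90 8C B4.
Offset 12: leading byte 0xF2 = 11110010 → 4-byte char #5 = F2 B6 91 A3.
Offset 16: leading byte 0x2B = 00101011 → 1-byte char #6 = 2B.
Leading byte 0x2B = 00101011 matches 0xxxxxxx → 1-byte sequence.
Byte 1: 0x2B = 00101011, payload 0101011 (7 bits).
Concatenate: 0101011 = 0x2B (7 bits → U+002B).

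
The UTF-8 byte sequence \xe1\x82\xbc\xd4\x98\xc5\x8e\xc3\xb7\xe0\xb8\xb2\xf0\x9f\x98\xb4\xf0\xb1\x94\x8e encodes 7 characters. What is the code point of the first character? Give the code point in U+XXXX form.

Offset 0: leading byte 0xE1 = 11100001 → 3-byte char #1 = E1 82 BC.
Leading byte 0xE1 = 11100001 matches 1110xxxx → 3-byte sequence.
Byte 1: 0xE1 = 11100001, payload 0001 (4 bits).
Byte 2: 0x82 = 10000010 (10xxxxxx ✓), payload 000010.
Byte 3: 0xBC = 10111100 (10xxxxxx ✓), payload 111100.
Concatenate: 0001000010111100 = 0x10BC (16 bits → U+10BC).

U+10BC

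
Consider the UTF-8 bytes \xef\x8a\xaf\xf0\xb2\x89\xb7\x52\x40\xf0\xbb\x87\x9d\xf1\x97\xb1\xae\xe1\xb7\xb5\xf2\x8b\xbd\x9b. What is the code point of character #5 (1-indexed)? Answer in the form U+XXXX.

Offset 0: leading byte 0xEF = 11101111 → 3-byte char #1 = EF 8A AF.
Offset 3: leading byte 0xF0 = 11110000 → 4-byte char #2 = F0 B2 89 B7.
Offset 7: leading byte 0x52 = 01010010 → 1-byte char #3 = 52.
Offset 8: leading byte 0x40 = 01000000 → 1-byte char #4 = 40.
Offset 9: leading byte 0xF0 = 11110000 → 4-byte char #5 = F0 BB 87 9D.
Leading byte 0xF0 = 11110000 matches 11110xxx → 4-byte sequence.
Byte 1: 0xF0 = 11110000, payload 000 (3 bits).
Byte 2: 0xBB = 10111011 (10xxxxxx ✓), payload 111011.
Byte 3: 0x87 = 10000111 (10xxxxxx ✓), payload 000111.
Byte 4: 0x9D = 10011101 (10xxxxxx ✓), payload 011101.
Concatenate: 000111011000111011101 = 0x3B1DD (21 bits → U+3B1DD).

U+3B1DD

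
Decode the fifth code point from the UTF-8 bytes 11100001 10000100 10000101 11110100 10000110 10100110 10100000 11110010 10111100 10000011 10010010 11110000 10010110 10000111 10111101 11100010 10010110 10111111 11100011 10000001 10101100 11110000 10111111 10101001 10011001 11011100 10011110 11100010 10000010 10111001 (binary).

Offset 0: leading byte 0xE1 = 11100001 → 3-byte char #1 = E1 84 85.
Offset 3: leading byte 0xF4 = 11110100 → 4-byte char #2 = F4 86 A6 A0.
Offset 7: leading byte 0xF2 = 11110010 → 4-byte char #3 = F2 BC 83 92.
Offset 11: leading byte 0xF0 = 11110000 → 4-byte char #4 = F0 96 87 BD.
Offset 15: leading byte 0xE2 = 11100010 → 3-byte char #5 = E2 96 BF.
Leading byte 0xE2 = 11100010 matches 1110xxxx → 3-byte sequence.
Byte 1: 0xE2 = 11100010, payload 0010 (4 bits).
Byte 2: 0x96 = 10010110 (10xxxxxx ✓), payload 010110.
Byte 3: 0xBF = 10111111 (10xxxxxx ✓), payload 111111.
Concatenate: 0010010110111111 = 0x25BF (16 bits → U+25BF).

U+25BF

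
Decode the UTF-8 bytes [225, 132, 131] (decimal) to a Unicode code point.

U+1103

Leading byte 0xE1 = 11100001 matches 1110xxxx → 3-byte sequence.
Byte 1: 0xE1 = 11100001, payload 0001 (4 bits).
Byte 2: 0x84 = 10000100 (10xxxxxx ✓), payload 000100.
Byte 3: 0x83 = 10000011 (10xxxxxx ✓), payload 000011.
Concatenate: 0001000100000011 = 0x1103 (16 bits → U+1103).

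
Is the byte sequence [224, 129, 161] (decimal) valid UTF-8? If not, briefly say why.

Leading byte 0xE0 = 11100000 → 3-byte form.
Continuation bytes all match 10xxxxxx. Payload decodes to 0x61.
But 0x61 < 0x800, the minimum for a 3-byte sequence — this is an overlong encoding.

invalid (overlong encoding)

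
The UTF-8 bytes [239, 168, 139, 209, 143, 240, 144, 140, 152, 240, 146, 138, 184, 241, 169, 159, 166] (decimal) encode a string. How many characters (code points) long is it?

Byte at offset 0: 0xEF = 11101111 → 3-byte char (#1). Advance 3.
Byte at offset 3: 0xD1 = 11010001 → 2-byte char (#2). Advance 2.
Byte at offset 5: 0xF0 = 11110000 → 4-byte char (#3). Advance 4.
Byte at offset 9: 0xF0 = 11110000 → 4-byte char (#4). Advance 4.
Byte at offset 13: 0xF1 = 11110001 → 4-byte char (#5). Advance 4.
Reached end at offset 17 after 5 code points.

5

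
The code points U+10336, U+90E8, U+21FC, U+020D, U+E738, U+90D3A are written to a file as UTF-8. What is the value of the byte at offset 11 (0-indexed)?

U+10336 → 4-byte form F0 90 8C B6 at offsets 0–3.
U+90E8 → 3-byte form E9 83 A8 at offsets 4–6.
U+21FC → 3-byte form E2 87 BC at offsets 7–9.
U+020D → 2-byte form C8 8D at offsets 10–11.
Offset 11 falls in char 4's range; it's byte 2 of C8 8D = 0x8D.

0x8D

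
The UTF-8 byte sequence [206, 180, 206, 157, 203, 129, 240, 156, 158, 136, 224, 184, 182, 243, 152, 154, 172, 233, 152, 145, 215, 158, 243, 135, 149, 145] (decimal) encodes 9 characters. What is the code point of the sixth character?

Offset 0: leading byte 0xCE = 11001110 → 2-byte char #1 = CE B4.
Offset 2: leading byte 0xCE = 11001110 → 2-byte char #2 = CE 9D.
Offset 4: leading byte 0xCB = 11001011 → 2-byte char #3 = CB 81.
Offset 6: leading byte 0xF0 = 11110000 → 4-byte char #4 = F0 9C 9E 88.
Offset 10: leading byte 0xE0 = 11100000 → 3-byte char #5 = E0 B8 B6.
Offset 13: leading byte 0xF3 = 11110011 → 4-byte char #6 = F3 98 9A AC.
Leading byte 0xF3 = 11110011 matches 11110xxx → 4-byte sequence.
Byte 1: 0xF3 = 11110011, payload 011 (3 bits).
Byte 2: 0x98 = 10011000 (10xxxxxx ✓), payload 011000.
Byte 3: 0x9A = 10011010 (10xxxxxx ✓), payload 011010.
Byte 4: 0xAC = 10101100 (10xxxxxx ✓), payload 101100.
Concatenate: 011011000011010101100 = 0xD86AC (21 bits → U+D86AC).

U+D86AC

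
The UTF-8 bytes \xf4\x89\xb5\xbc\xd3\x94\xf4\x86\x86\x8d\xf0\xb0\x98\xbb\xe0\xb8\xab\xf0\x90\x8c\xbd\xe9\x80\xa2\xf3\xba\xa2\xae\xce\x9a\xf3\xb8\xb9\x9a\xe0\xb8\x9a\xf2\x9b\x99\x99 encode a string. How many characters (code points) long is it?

Byte at offset 0: 0xF4 = 11110100 → 4-byte char (#1). Advance 4.
Byte at offset 4: 0xD3 = 11010011 → 2-byte char (#2). Advance 2.
Byte at offset 6: 0xF4 = 11110100 → 4-byte char (#3). Advance 4.
Byte at offset 10: 0xF0 = 11110000 → 4-byte char (#4). Advance 4.
Byte at offset 14: 0xE0 = 11100000 → 3-byte char (#5). Advance 3.
Byte at offset 17: 0xF0 = 11110000 → 4-byte char (#6). Advance 4.
Byte at offset 21: 0xE9 = 11101001 → 3-byte char (#7). Advance 3.
Byte at offset 24: 0xF3 = 11110011 → 4-byte char (#8). Advance 4.
Byte at offset 28: 0xCE = 11001110 → 2-byte char (#9). Advance 2.
Byte at offset 30: 0xF3 = 11110011 → 4-byte char (#10). Advance 4.
Byte at offset 34: 0xE0 = 11100000 → 3-byte char (#11). Advance 3.
Byte at offset 37: 0xF2 = 11110010 → 4-byte char (#12). Advance 4.
Reached end at offset 41 after 12 code points.

12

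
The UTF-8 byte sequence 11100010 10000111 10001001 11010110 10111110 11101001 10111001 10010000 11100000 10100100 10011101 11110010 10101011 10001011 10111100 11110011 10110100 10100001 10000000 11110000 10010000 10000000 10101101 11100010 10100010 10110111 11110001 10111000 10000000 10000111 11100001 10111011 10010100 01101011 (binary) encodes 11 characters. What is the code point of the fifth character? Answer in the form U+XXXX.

U+AB2FC

Offset 0: leading byte 0xE2 = 11100010 → 3-byte char #1 = E2 87 89.
Offset 3: leading byte 0xD6 = 11010110 → 2-byte char #2 = D6 BE.
Offset 5: leading byte 0xE9 = 11101001 → 3-byte char #3 = E9 B9 90.
Offset 8: leading byte 0xE0 = 11100000 → 3-byte char #4 = E0 A4 9D.
Offset 11: leading byte 0xF2 = 11110010 → 4-byte char #5 = F2 AB 8B BC.
Leading byte 0xF2 = 11110010 matches 11110xxx → 4-byte sequence.
Byte 1: 0xF2 = 11110010, payload 010 (3 bits).
Byte 2: 0xAB = 10101011 (10xxxxxx ✓), payload 101011.
Byte 3: 0x8B = 10001011 (10xxxxxx ✓), payload 001011.
Byte 4: 0xBC = 10111100 (10xxxxxx ✓), payload 111100.
Concatenate: 010101011001011111100 = 0xAB2FC (21 bits → U+AB2FC).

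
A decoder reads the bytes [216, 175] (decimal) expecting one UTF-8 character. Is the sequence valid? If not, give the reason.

valid

Leading byte 0xD8 = 11011000 → 2-byte form.
Continuation bytes 0xAF=10101111 all match 10xxxxxx.
Decoded value 0x62F is ≥ 0x80 (shortest form) and not a surrogate.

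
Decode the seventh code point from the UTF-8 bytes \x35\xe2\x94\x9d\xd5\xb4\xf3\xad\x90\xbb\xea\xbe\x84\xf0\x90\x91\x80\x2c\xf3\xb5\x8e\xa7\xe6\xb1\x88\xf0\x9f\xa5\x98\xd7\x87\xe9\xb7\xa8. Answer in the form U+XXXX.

U+002C

Offset 0: leading byte 0x35 = 00110101 → 1-byte char #1 = 35.
Offset 1: leading byte 0xE2 = 11100010 → 3-byte char #2 = E2 94 9D.
Offset 4: leading byte 0xD5 = 11010101 → 2-byte char #3 = D5 B4.
Offset 6: leading byte 0xF3 = 11110011 → 4-byte char #4 = F3 AD 90 BB.
Offset 10: leading byte 0xEA = 11101010 → 3-byte char #5 = EA BE 84.
Offset 13: leading byte 0xF0 = 11110000 → 4-byte char #6 = F0 90 91 80.
Offset 17: leading byte 0x2C = 00101100 → 1-byte char #7 = 2C.
Leading byte 0x2C = 00101100 matches 0xxxxxxx → 1-byte sequence.
Byte 1: 0x2C = 00101100, payload 0101100 (7 bits).
Concatenate: 0101100 = 0x2C (7 bits → U+002C).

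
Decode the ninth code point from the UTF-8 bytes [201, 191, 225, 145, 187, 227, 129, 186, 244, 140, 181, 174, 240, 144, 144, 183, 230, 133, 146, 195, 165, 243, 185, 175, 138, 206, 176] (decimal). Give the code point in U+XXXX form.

U+03B0

Offset 0: leading byte 0xC9 = 11001001 → 2-byte char #1 = C9 BF.
Offset 2: leading byte 0xE1 = 11100001 → 3-byte char #2 = E1 91 BB.
Offset 5: leading byte 0xE3 = 11100011 → 3-byte char #3 = E3 81 BA.
Offset 8: leading byte 0xF4 = 11110100 → 4-byte char #4 = F4 8C B5 AE.
Offset 12: leading byte 0xF0 = 11110000 → 4-byte char #5 = F0 90 90 B7.
Offset 16: leading byte 0xE6 = 11100110 → 3-byte char #6 = E6 85 92.
Offset 19: leading byte 0xC3 = 11000011 → 2-byte char #7 = C3 A5.
Offset 21: leading byte 0xF3 = 11110011 → 4-byte char #8 = F3 B9 AF 8A.
Offset 25: leading byte 0xCE = 11001110 → 2-byte char #9 = CE B0.
Leading byte 0xCE = 11001110 matches 110xxxxx → 2-byte sequence.
Byte 1: 0xCE = 11001110, payload 01110 (5 bits).
Byte 2: 0xB0 = 10110000 (10xxxxxx ✓), payload 110000.
Concatenate: 01110110000 = 0x3B0 (11 bits → U+03B0).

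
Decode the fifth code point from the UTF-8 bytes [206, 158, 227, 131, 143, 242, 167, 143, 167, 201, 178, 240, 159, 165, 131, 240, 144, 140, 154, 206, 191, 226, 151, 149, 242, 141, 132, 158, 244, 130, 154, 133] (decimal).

U+1F943

Offset 0: leading byte 0xCE = 11001110 → 2-byte char #1 = CE 9E.
Offset 2: leading byte 0xE3 = 11100011 → 3-byte char #2 = E3 83 8F.
Offset 5: leading byte 0xF2 = 11110010 → 4-byte char #3 = F2 A7 8F A7.
Offset 9: leading byte 0xC9 = 11001001 → 2-byte char #4 = C9 B2.
Offset 11: leading byte 0xF0 = 11110000 → 4-byte char #5 = F0 9F A5 83.
Leading byte 0xF0 = 11110000 matches 11110xxx → 4-byte sequence.
Byte 1: 0xF0 = 11110000, payload 000 (3 bits).
Byte 2: 0x9F = 10011111 (10xxxxxx ✓), payload 011111.
Byte 3: 0xA5 = 10100101 (10xxxxxx ✓), payload 100101.
Byte 4: 0x83 = 10000011 (10xxxxxx ✓), payload 000011.
Concatenate: 000011111100101000011 = 0x1F943 (21 bits → U+1F943).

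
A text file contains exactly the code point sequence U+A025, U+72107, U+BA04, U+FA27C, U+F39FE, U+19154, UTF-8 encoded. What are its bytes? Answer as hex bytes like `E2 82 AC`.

U+A025: 3-byte form → EA 80 A5.
U+72107: 4-byte form → F1 B2 84 87.
U+BA04: 3-byte form → EB A8 84.
U+FA27C: 4-byte form → F3 BA 89 BC.
U+F39FE: 4-byte form → F3 B3 A7 BE.
U+19154: 4-byte form → F0 99 85 94.
Concatenated (22 bytes): EA 80 A5 F1 B2 84 87 EB A8 84 F3 BA 89 BC F3 B3 A7 BE F0 99 85 94.

EA 80 A5 F1 B2 84 87 EB A8 84 F3 BA 89 BC F3 B3 A7 BE F0 99 85 94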